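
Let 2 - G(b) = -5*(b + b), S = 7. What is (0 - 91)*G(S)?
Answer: -6552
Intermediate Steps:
G(b) = 2 + 10*b (G(b) = 2 - (-5)*(b + b) = 2 - (-5)*2*b = 2 - (-10)*b = 2 + 10*b)
(0 - 91)*G(S) = (0 - 91)*(2 + 10*7) = -91*(2 + 70) = -91*72 = -6552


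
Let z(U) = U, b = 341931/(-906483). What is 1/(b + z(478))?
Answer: 302161/144318981 ≈ 0.0020937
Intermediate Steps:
b = -113977/302161 (b = 341931*(-1/906483) = -113977/302161 ≈ -0.37721)
1/(b + z(478)) = 1/(-113977/302161 + 478) = 1/(144318981/302161) = 302161/144318981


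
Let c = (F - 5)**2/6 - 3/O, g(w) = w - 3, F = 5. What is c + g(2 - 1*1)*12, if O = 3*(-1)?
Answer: -23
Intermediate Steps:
O = -3
g(w) = -3 + w
c = 1 (c = (5 - 5)**2/6 - 3/(-3) = 0**2*(1/6) - 3*(-1/3) = 0*(1/6) + 1 = 0 + 1 = 1)
c + g(2 - 1*1)*12 = 1 + (-3 + (2 - 1*1))*12 = 1 + (-3 + (2 - 1))*12 = 1 + (-3 + 1)*12 = 1 - 2*12 = 1 - 24 = -23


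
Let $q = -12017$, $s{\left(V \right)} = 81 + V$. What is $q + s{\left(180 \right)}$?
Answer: $-11756$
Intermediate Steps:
$q + s{\left(180 \right)} = -12017 + \left(81 + 180\right) = -12017 + 261 = -11756$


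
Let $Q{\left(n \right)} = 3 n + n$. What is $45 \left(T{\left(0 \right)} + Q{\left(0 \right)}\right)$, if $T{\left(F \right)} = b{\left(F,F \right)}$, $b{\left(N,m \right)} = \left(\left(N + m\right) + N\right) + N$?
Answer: $0$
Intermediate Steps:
$b{\left(N,m \right)} = m + 3 N$ ($b{\left(N,m \right)} = \left(m + 2 N\right) + N = m + 3 N$)
$T{\left(F \right)} = 4 F$ ($T{\left(F \right)} = F + 3 F = 4 F$)
$Q{\left(n \right)} = 4 n$
$45 \left(T{\left(0 \right)} + Q{\left(0 \right)}\right) = 45 \left(4 \cdot 0 + 4 \cdot 0\right) = 45 \left(0 + 0\right) = 45 \cdot 0 = 0$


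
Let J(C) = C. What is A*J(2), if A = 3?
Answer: 6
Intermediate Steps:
A*J(2) = 3*2 = 6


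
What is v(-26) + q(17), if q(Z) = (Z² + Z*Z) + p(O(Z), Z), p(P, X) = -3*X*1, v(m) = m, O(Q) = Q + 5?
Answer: 501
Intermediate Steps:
O(Q) = 5 + Q
p(P, X) = -3*X
q(Z) = -3*Z + 2*Z² (q(Z) = (Z² + Z*Z) - 3*Z = (Z² + Z²) - 3*Z = 2*Z² - 3*Z = -3*Z + 2*Z²)
v(-26) + q(17) = -26 + 17*(-3 + 2*17) = -26 + 17*(-3 + 34) = -26 + 17*31 = -26 + 527 = 501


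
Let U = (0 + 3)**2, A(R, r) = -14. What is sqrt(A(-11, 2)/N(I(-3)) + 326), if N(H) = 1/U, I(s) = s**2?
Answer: 10*sqrt(2) ≈ 14.142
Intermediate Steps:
U = 9 (U = 3**2 = 9)
N(H) = 1/9
sqrt(A(-11, 2)/N(I(-3)) + 326) = sqrt(-14/1/9 + 326) = sqrt(-14*9 + 326) = sqrt(-126 + 326) = sqrt(200) = 10*sqrt(2)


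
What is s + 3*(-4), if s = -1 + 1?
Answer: -12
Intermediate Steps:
s = 0
s + 3*(-4) = 0 + 3*(-4) = 0 - 12 = -12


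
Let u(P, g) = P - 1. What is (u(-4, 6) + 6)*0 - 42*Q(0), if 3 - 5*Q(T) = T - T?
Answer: -126/5 ≈ -25.200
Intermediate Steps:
u(P, g) = -1 + P
Q(T) = ⅗ (Q(T) = ⅗ - (T - T)/5 = ⅗ - ⅕*0 = ⅗ + 0 = ⅗)
(u(-4, 6) + 6)*0 - 42*Q(0) = ((-1 - 4) + 6)*0 - 42*⅗ = (-5 + 6)*0 - 126/5 = 1*0 - 126/5 = 0 - 126/5 = -126/5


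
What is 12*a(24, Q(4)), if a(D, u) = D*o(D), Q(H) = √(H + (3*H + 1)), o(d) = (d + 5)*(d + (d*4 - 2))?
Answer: 985536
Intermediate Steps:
o(d) = (-2 + 5*d)*(5 + d) (o(d) = (5 + d)*(d + (4*d - 2)) = (5 + d)*(d + (-2 + 4*d)) = (5 + d)*(-2 + 5*d) = (-2 + 5*d)*(5 + d))
Q(H) = √(1 + 4*H) (Q(H) = √(H + (1 + 3*H)) = √(1 + 4*H))
a(D, u) = D*(-10 + 5*D² + 23*D)
12*a(24, Q(4)) = 12*(24*(-10 + 5*24² + 23*24)) = 12*(24*(-10 + 5*576 + 552)) = 12*(24*(-10 + 2880 + 552)) = 12*(24*3422) = 12*82128 = 985536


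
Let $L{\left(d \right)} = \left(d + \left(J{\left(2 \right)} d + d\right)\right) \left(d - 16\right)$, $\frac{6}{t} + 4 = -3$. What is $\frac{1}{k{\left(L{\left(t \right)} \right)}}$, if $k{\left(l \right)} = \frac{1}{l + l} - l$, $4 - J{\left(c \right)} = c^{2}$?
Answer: $- \frac{138768}{4007711} \approx -0.034625$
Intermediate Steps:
$t = - \frac{6}{7}$ ($t = \frac{6}{-4 - 3} = \frac{6}{-7} = 6 \left(- \frac{1}{7}\right) = - \frac{6}{7} \approx -0.85714$)
$J{\left(c \right)} = 4 - c^{2}$
$L{\left(d \right)} = 2 d \left(-16 + d\right)$ ($L{\left(d \right)} = \left(d + \left(\left(4 - 2^{2}\right) d + d\right)\right) \left(d - 16\right) = \left(d + \left(\left(4 - 4\right) d + d\right)\right) \left(-16 + d\right) = \left(d + \left(0 d + d\right)\right) \left(-16 + d\right) = \left(d + \left(0 + d\right)\right) \left(-16 + d\right) = \left(d + d\right) \left(-16 + d\right) = 2 d \left(-16 + d\right)$)
$k{\left(l \right)} = \frac{1}{2 l} - l$
$\frac{1}{k{\left(L{\left(t \right)} \right)}} = \frac{1}{\frac{1}{2 \cdot 2 \left(- \frac{6}{7}\right) \left(-16 - \frac{6}{7}\right)} - 2 \left(- \frac{6}{7}\right) \left(-16 - \frac{6}{7}\right)} = \frac{1}{\frac{1}{2 \cdot 2 \left(- \frac{6}{7}\right) \left(- \frac{118}{7}\right)} - 2 \left(- \frac{6}{7}\right) \left(- \frac{118}{7}\right)} = \frac{1}{\frac{1}{2 \cdot \frac{1416}{49}} - \frac{1416}{49}} = \frac{1}{\frac{1}{2} \cdot \frac{49}{1416} - \frac{1416}{49}} = \frac{1}{\frac{49}{2832} - \frac{1416}{49}} = \frac{1}{- \frac{4007711}{138768}} = - \frac{138768}{4007711}$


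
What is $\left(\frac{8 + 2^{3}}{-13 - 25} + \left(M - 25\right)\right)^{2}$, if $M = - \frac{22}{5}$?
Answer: $\frac{8025889}{9025} \approx 889.29$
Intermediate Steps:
$M = - \frac{22}{5}$ ($M = \left(-22\right) \frac{1}{5} = - \frac{22}{5} \approx -4.4$)
$\left(\frac{8 + 2^{3}}{-13 - 25} + \left(M - 25\right)\right)^{2} = \left(\frac{8 + 2^{3}}{-13 - 25} - \frac{147}{5}\right)^{2} = \left(\frac{8 + 8}{-38} - \frac{147}{5}\right)^{2} = \left(16 \left(- \frac{1}{38}\right) - \frac{147}{5}\right)^{2} = \left(- \frac{8}{19} - \frac{147}{5}\right)^{2} = \left(- \frac{2833}{95}\right)^{2} = \frac{8025889}{9025}$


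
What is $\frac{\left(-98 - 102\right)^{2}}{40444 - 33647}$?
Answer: $\frac{40000}{6797} \approx 5.8849$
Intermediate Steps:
$\frac{\left(-98 - 102\right)^{2}}{40444 - 33647} = \frac{\left(-200\right)^{2}}{40444 - 33647} = \frac{40000}{6797}$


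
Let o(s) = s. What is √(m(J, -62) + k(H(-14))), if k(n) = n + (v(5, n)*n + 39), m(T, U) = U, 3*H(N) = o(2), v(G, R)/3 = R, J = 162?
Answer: I*√21 ≈ 4.5826*I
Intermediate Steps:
v(G, R) = 3*R
H(N) = ⅔ (H(N) = (⅓)*2 = ⅔)
k(n) = 39 + n + 3*n² (k(n) = n + ((3*n)*n + 39) = n + (3*n² + 39) = n + (39 + 3*n²) = 39 + n + 3*n²)
√(m(J, -62) + k(H(-14))) = √(-62 + (39 + ⅔ + 3*(⅔)²)) = √(-62 + (39 + ⅔ + 3*(4/9))) = √(-62 + (39 + ⅔ + 4/3)) = √(-62 + 41) = √(-21) = I*√21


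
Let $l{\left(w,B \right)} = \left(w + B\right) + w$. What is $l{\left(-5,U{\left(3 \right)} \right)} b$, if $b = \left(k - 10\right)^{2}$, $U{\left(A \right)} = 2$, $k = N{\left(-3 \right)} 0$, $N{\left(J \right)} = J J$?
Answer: $-800$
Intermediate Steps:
$N{\left(J \right)} = J^{2}$
$k = 0$ ($k = \left(-3\right)^{2} \cdot 0 = 9 \cdot 0 = 0$)
$l{\left(w,B \right)} = B + 2 w$ ($l{\left(w,B \right)} = \left(B + w\right) + w = B + 2 w$)
$b = 100$ ($b = \left(0 - 10\right)^{2} = \left(-10\right)^{2} = 100$)
$l{\left(-5,U{\left(3 \right)} \right)} b = \left(2 + 2 \left(-5\right)\right) 100 = \left(2 - 10\right) 100 = \left(-8\right) 100 = -800$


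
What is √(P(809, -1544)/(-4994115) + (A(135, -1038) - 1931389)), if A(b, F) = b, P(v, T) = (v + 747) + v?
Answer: I*√1926710503978615845/998823 ≈ 1389.7*I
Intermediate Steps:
P(v, T) = 747 + 2*v (P(v, T) = (747 + v) + v = 747 + 2*v)
√(P(809, -1544)/(-4994115) + (A(135, -1038) - 1931389)) = √((747 + 2*809)/(-4994115) + (135 - 1931389)) = √((747 + 1618)*(-1/4994115) - 1931254) = √(2365*(-1/4994115) - 1931254) = √(-473/998823 - 1931254) = √(-1928980914515/998823) = I*√1926710503978615845/998823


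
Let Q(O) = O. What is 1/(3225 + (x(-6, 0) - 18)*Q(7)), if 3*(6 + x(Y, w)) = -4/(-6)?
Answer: 9/27527 ≈ 0.00032695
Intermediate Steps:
x(Y, w) = -52/9 (x(Y, w) = -6 + (-4/(-6))/3 = -6 + (-4*(-⅙))/3 = -6 + (⅓)*(⅔) = -6 + 2/9 = -52/9)
1/(3225 + (x(-6, 0) - 18)*Q(7)) = 1/(3225 + (-52/9 - 18)*7) = 1/(3225 - 214/9*7) = 1/(3225 - 1498/9) = 1/(27527/9) = 9/27527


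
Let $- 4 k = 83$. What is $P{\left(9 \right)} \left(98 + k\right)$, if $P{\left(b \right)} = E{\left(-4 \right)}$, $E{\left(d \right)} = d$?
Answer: $-309$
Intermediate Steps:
$k = - \frac{83}{4}$ ($k = \left(- \frac{1}{4}\right) 83 = - \frac{83}{4} \approx -20.75$)
$P{\left(b \right)} = -4$
$P{\left(9 \right)} \left(98 + k\right) = - 4 \left(98 - \frac{83}{4}\right) = \left(-4\right) \frac{309}{4} = -309$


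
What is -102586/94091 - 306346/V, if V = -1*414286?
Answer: -6837771055/19490292013 ≈ -0.35083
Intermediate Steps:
V = -414286
-102586/94091 - 306346/V = -102586/94091 - 306346/(-414286) = -102586*1/94091 - 306346*(-1/414286) = -102586/94091 + 153173/207143 = -6837771055/19490292013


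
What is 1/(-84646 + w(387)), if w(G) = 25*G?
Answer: -1/74971 ≈ -1.3338e-5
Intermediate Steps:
1/(-84646 + w(387)) = 1/(-84646 + 25*387) = 1/(-84646 + 9675) = 1/(-74971) = -1/74971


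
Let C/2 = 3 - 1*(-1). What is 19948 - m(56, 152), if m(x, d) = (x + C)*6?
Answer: 19564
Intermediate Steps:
C = 8 (C = 2*(3 - 1*(-1)) = 2*(3 + 1) = 2*4 = 8)
m(x, d) = 48 + 6*x (m(x, d) = (x + 8)*6 = (8 + x)*6 = 48 + 6*x)
19948 - m(56, 152) = 19948 - (48 + 6*56) = 19948 - (48 + 336) = 19948 - 1*384 = 19948 - 384 = 19564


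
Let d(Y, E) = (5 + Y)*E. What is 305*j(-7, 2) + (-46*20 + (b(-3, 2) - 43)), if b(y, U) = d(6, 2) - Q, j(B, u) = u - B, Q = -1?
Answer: 1805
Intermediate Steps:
d(Y, E) = E*(5 + Y)
b(y, U) = 23 (b(y, U) = 2*(5 + 6) - 1*(-1) = 2*11 + 1 = 22 + 1 = 23)
305*j(-7, 2) + (-46*20 + (b(-3, 2) - 43)) = 305*(2 - 1*(-7)) + (-46*20 + (23 - 43)) = 305*(2 + 7) + (-920 - 20) = 305*9 - 940 = 2745 - 940 = 1805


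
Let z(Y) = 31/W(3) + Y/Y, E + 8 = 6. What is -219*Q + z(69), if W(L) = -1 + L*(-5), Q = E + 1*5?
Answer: -10527/16 ≈ -657.94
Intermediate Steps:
E = -2 (E = -8 + 6 = -2)
Q = 3 (Q = -2 + 1*5 = -2 + 5 = 3)
W(L) = -1 - 5*L
z(Y) = -15/16 (z(Y) = 31/(-1 - 5*3) + Y/Y = 31/(-1 - 15) + 1 = 31/(-16) + 1 = 31*(-1/16) + 1 = -31/16 + 1 = -15/16)
-219*Q + z(69) = -219*3 - 15/16 = -657 - 15/16 = -10527/16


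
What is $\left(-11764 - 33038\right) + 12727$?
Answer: $-32075$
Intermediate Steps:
$\left(-11764 - 33038\right) + 12727 = -44802 + 12727 = -32075$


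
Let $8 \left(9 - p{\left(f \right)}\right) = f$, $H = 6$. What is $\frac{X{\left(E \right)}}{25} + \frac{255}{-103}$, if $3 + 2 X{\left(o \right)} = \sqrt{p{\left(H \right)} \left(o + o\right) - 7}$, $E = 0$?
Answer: $- \frac{13059}{5150} + \frac{i \sqrt{7}}{50} \approx -2.5357 + 0.052915 i$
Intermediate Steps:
$p{\left(f \right)} = 9 - \frac{f}{8}$
$X{\left(o \right)} = - \frac{3}{2} + \frac{\sqrt{-7 + \frac{33 o}{2}}}{2}$ ($X{\left(o \right)} = - \frac{3}{2} + \frac{\sqrt{\left(9 - \frac{3}{4}\right) \left(o + o\right) - 7}}{2} = - \frac{3}{2} + \frac{\sqrt{\left(9 - \frac{3}{4}\right) 2 o - 7}}{2} = - \frac{3}{2} + \frac{\sqrt{\frac{33 \cdot 2 o}{4} - 7}}{2} = - \frac{3}{2} + \frac{\sqrt{\frac{33 o}{2} - 7}}{2} = - \frac{3}{2} + \frac{\sqrt{-7 + \frac{33 o}{2}}}{2}$)
$\frac{X{\left(E \right)}}{25} + \frac{255}{-103} = \frac{- \frac{3}{2} + \frac{\sqrt{-28 + 66 \cdot 0}}{4}}{25} + \frac{255}{-103} = \left(- \frac{3}{2} + \frac{\sqrt{-28 + 0}}{4}\right) \frac{1}{25} + 255 \left(- \frac{1}{103}\right) = \left(- \frac{3}{2} + \frac{\sqrt{-28}}{4}\right) \frac{1}{25} - \frac{255}{103} = \left(- \frac{3}{2} + \frac{2 i \sqrt{7}}{4}\right) \frac{1}{25} - \frac{255}{103} = \left(- \frac{3}{2} + \frac{i \sqrt{7}}{2}\right) \frac{1}{25} - \frac{255}{103} = \left(- \frac{3}{50} + \frac{i \sqrt{7}}{50}\right) - \frac{255}{103} = - \frac{13059}{5150} + \frac{i \sqrt{7}}{50}$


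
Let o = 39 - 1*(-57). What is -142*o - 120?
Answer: -13752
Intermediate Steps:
o = 96 (o = 39 + 57 = 96)
-142*o - 120 = -142*96 - 120 = -13632 - 120 = -13752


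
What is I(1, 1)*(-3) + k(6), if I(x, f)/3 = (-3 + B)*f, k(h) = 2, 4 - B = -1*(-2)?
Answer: 11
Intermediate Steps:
B = 2 (B = 4 - (-1)*(-2) = 4 - 1*2 = 4 - 2 = 2)
I(x, f) = -3*f (I(x, f) = 3*((-3 + 2)*f) = 3*(-f) = -3*f)
I(1, 1)*(-3) + k(6) = -3*1*(-3) + 2 = -3*(-3) + 2 = 9 + 2 = 11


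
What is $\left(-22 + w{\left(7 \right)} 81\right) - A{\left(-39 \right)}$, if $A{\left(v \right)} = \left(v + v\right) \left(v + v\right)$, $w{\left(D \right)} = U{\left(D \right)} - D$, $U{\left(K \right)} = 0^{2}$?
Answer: $-6673$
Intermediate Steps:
$U{\left(K \right)} = 0$
$w{\left(D \right)} = - D$ ($w{\left(D \right)} = 0 - D = - D$)
$A{\left(v \right)} = 4 v^{2}$ ($A{\left(v \right)} = 2 v 2 v = 4 v^{2}$)
$\left(-22 + w{\left(7 \right)} 81\right) - A{\left(-39 \right)} = \left(-22 + \left(-1\right) 7 \cdot 81\right) - 4 \left(-39\right)^{2} = \left(-22 - 567\right) - 4 \cdot 1521 = \left(-22 - 567\right) - 6084 = -589 - 6084 = -6673$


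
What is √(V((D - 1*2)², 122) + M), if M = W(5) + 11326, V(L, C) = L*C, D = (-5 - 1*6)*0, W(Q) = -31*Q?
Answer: √11659 ≈ 107.98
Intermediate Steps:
D = 0 (D = (-5 - 6)*0 = -11*0 = 0)
V(L, C) = C*L
M = 11171 (M = -31*5 + 11326 = -155 + 11326 = 11171)
√(V((D - 1*2)², 122) + M) = √(122*(0 - 1*2)² + 11171) = √(122*(0 - 2)² + 11171) = √(122*(-2)² + 11171) = √(122*4 + 11171) = √(488 + 11171) = √11659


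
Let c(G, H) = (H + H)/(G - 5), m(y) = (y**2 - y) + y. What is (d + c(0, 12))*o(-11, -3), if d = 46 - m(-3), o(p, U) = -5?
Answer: -161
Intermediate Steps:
m(y) = y**2
c(G, H) = 2*H/(-5 + G) (c(G, H) = (2*H)/(-5 + G) = 2*H/(-5 + G))
d = 37 (d = 46 - 1*(-3)**2 = 46 - 1*9 = 46 - 9 = 37)
(d + c(0, 12))*o(-11, -3) = (37 + 2*12/(-5 + 0))*(-5) = (37 + 2*12/(-5))*(-5) = (37 + 2*12*(-1/5))*(-5) = (37 - 24/5)*(-5) = (161/5)*(-5) = -161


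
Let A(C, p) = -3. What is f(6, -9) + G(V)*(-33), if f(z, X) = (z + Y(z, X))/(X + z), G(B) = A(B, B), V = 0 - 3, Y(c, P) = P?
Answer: 100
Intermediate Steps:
V = -3
G(B) = -3
f(z, X) = 1 (f(z, X) = (z + X)/(X + z) = (X + z)/(X + z) = 1)
f(6, -9) + G(V)*(-33) = 1 - 3*(-33) = 1 + 99 = 100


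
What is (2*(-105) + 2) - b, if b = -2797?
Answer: 2589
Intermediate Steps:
(2*(-105) + 2) - b = (2*(-105) + 2) - 1*(-2797) = (-210 + 2) + 2797 = -208 + 2797 = 2589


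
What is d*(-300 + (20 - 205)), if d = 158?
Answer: -76630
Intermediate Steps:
d*(-300 + (20 - 205)) = 158*(-300 + (20 - 205)) = 158*(-300 - 185) = 158*(-485) = -76630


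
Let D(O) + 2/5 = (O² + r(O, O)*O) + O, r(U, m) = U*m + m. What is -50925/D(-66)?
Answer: 254625/1394252 ≈ 0.18262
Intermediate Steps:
r(U, m) = m + U*m
D(O) = -⅖ + O + O² + O²*(1 + O) (D(O) = -⅖ + ((O² + (O*(1 + O))*O) + O) = -⅖ + ((O² + O²*(1 + O)) + O) = -⅖ + (O + O² + O²*(1 + O)) = -⅖ + O + O² + O²*(1 + O))
-50925/D(-66) = -50925/(-⅖ - 66 + (-66)³ + 2*(-66)²) = -50925/(-⅖ - 66 - 287496 + 2*4356) = -50925/(-⅖ - 66 - 287496 + 8712) = -50925/(-1394252/5) = -50925*(-5/1394252) = 254625/1394252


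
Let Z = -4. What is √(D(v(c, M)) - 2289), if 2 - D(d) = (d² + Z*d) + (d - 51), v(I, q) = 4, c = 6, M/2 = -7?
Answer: 8*I*√35 ≈ 47.329*I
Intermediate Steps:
M = -14 (M = 2*(-7) = -14)
D(d) = 53 - d² + 3*d (D(d) = 2 - ((d² - 4*d) + (d - 51)) = 2 - ((d² - 4*d) + (-51 + d)) = 2 - (-51 + d² - 3*d) = 2 + (51 - d² + 3*d) = 53 - d² + 3*d)
√(D(v(c, M)) - 2289) = √((53 - 1*4² + 3*4) - 2289) = √((53 - 1*16 + 12) - 2289) = √((53 - 16 + 12) - 2289) = √(49 - 2289) = √(-2240) = 8*I*√35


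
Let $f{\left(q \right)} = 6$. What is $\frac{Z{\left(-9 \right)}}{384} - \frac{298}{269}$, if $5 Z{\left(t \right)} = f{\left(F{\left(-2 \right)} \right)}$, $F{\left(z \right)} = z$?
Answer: $- \frac{95091}{86080} \approx -1.1047$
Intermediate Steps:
$Z{\left(t \right)} = \frac{6}{5}$ ($Z{\left(t \right)} = \frac{1}{5} \cdot 6 = \frac{6}{5}$)
$\frac{Z{\left(-9 \right)}}{384} - \frac{298}{269} = \frac{6}{5 \cdot 384} - \frac{298}{269} = \frac{6}{5} \cdot \frac{1}{384} - \frac{298}{269} = \frac{1}{320} - \frac{298}{269} = - \frac{95091}{86080}$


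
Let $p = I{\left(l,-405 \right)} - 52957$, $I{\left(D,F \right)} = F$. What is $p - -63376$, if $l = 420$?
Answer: $10014$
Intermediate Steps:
$p = -53362$ ($p = -405 - 52957 = -53362$)
$p - -63376 = -53362 - -63376 = -53362 + 63376 = 10014$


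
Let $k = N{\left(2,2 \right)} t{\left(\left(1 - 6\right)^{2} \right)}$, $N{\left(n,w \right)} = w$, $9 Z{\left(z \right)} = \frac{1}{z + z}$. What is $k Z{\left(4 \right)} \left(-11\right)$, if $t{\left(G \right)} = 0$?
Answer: $0$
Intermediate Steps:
$Z{\left(z \right)} = \frac{1}{18 z}$ ($Z{\left(z \right)} = \frac{1}{9 \left(z + z\right)} = \frac{1}{9 \cdot 2 z} = \frac{\frac{1}{2} \frac{1}{z}}{9} = \frac{1}{18 z}$)
$k = 0$ ($k = 2 \cdot 0 = 0$)
$k Z{\left(4 \right)} \left(-11\right) = 0 \frac{1}{18 \cdot 4} \left(-11\right) = 0 \cdot \frac{1}{18} \cdot \frac{1}{4} \left(-11\right) = 0 \cdot \frac{1}{72} \left(-11\right) = 0 \left(-11\right) = 0$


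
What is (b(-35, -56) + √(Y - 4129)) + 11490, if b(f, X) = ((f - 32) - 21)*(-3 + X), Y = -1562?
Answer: 16682 + I*√5691 ≈ 16682.0 + 75.439*I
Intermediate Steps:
b(f, X) = (-53 + f)*(-3 + X) (b(f, X) = ((-32 + f) - 21)*(-3 + X) = (-53 + f)*(-3 + X))
(b(-35, -56) + √(Y - 4129)) + 11490 = ((159 - 53*(-56) - 3*(-35) - 56*(-35)) + √(-1562 - 4129)) + 11490 = ((159 + 2968 + 105 + 1960) + √(-5691)) + 11490 = (5192 + I*√5691) + 11490 = 16682 + I*√5691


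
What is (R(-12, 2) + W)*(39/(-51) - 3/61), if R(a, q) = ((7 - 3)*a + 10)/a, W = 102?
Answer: -266282/3111 ≈ -85.594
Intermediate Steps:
R(a, q) = (10 + 4*a)/a (R(a, q) = (4*a + 10)/a = (10 + 4*a)/a)
(R(-12, 2) + W)*(39/(-51) - 3/61) = ((4 + 10/(-12)) + 102)*(39/(-51) - 3/61) = ((4 + 10*(-1/12)) + 102)*(39*(-1/51) - 3*1/61) = ((4 - ⅚) + 102)*(-13/17 - 3/61) = (19/6 + 102)*(-844/1037) = (631/6)*(-844/1037) = -266282/3111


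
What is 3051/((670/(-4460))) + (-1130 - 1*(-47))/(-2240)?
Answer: -3047998479/150080 ≈ -20309.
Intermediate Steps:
3051/((670/(-4460))) + (-1130 - 1*(-47))/(-2240) = 3051/((670*(-1/4460))) + (-1130 + 47)*(-1/2240) = 3051/(-67/446) - 1083*(-1/2240) = 3051*(-446/67) + 1083/2240 = -1360746/67 + 1083/2240 = -3047998479/150080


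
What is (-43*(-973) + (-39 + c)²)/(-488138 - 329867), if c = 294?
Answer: -106864/818005 ≈ -0.13064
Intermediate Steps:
(-43*(-973) + (-39 + c)²)/(-488138 - 329867) = (-43*(-973) + (-39 + 294)²)/(-488138 - 329867) = (41839 + 255²)/(-818005) = (41839 + 65025)*(-1/818005) = 106864*(-1/818005) = -106864/818005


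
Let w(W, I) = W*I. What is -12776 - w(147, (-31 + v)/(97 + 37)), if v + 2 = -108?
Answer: -1691257/134 ≈ -12621.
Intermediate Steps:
v = -110 (v = -2 - 108 = -110)
w(W, I) = I*W
-12776 - w(147, (-31 + v)/(97 + 37)) = -12776 - (-31 - 110)/(97 + 37)*147 = -12776 - (-141/134)*147 = -12776 - (-141*1/134)*147 = -12776 - (-141)*147/134 = -12776 - 1*(-20727/134) = -12776 + 20727/134 = -1691257/134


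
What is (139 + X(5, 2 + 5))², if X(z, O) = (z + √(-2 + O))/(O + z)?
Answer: (1673 + √5)²/144 ≈ 19489.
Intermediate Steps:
X(z, O) = (z + √(-2 + O))/(O + z)
(139 + X(5, 2 + 5))² = (139 + (5 + √(-2 + (2 + 5)))/((2 + 5) + 5))² = (139 + (5 + √(-2 + 7))/(7 + 5))² = (139 + (5 + √5)/12)² = (139 + (5/12 + √5/12))² = (1673/12 + √5/12)²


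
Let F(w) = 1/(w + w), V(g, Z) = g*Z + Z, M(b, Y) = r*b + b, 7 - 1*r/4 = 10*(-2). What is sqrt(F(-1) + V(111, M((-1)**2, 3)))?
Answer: sqrt(48830)/2 ≈ 110.49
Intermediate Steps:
r = 108 (r = 28 - 40*(-2) = 28 - 4*(-20) = 28 + 80 = 108)
M(b, Y) = 109*b (M(b, Y) = 108*b + b = 109*b)
V(g, Z) = Z + Z*g (V(g, Z) = Z*g + Z = Z + Z*g)
F(w) = 1/(2*w)
sqrt(F(-1) + V(111, M((-1)**2, 3))) = sqrt((1/2)/(-1) + (109*(-1)**2)*(1 + 111)) = sqrt((1/2)*(-1) + (109*1)*112) = sqrt(-1/2 + 109*112) = sqrt(-1/2 + 12208) = sqrt(24415/2) = sqrt(48830)/2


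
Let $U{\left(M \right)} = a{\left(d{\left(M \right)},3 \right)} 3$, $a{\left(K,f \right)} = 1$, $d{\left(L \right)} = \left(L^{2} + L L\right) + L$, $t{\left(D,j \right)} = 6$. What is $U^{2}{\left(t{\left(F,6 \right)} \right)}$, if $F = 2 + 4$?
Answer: $9$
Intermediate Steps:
$F = 6$
$d{\left(L \right)} = L + 2 L^{2}$ ($d{\left(L \right)} = \left(L^{2} + L^{2}\right) + L = 2 L^{2} + L = L + 2 L^{2}$)
$U{\left(M \right)} = 3$ ($U{\left(M \right)} = 1 \cdot 3 = 3$)
$U^{2}{\left(t{\left(F,6 \right)} \right)} = 3^{2} = 9$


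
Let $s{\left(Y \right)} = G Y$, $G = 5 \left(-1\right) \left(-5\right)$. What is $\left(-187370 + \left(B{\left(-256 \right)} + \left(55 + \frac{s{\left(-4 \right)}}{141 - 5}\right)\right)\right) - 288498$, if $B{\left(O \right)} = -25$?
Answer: $- \frac{16178517}{34} \approx -4.7584 \cdot 10^{5}$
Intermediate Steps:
$G = 25$ ($G = \left(-5\right) \left(-5\right) = 25$)
$s{\left(Y \right)} = 25 Y$
$\left(-187370 + \left(B{\left(-256 \right)} + \left(55 + \frac{s{\left(-4 \right)}}{141 - 5}\right)\right)\right) - 288498 = \left(-187370 + \left(-25 + \left(55 + \frac{25 \left(-4\right)}{141 - 5}\right)\right)\right) - 288498 = \left(-187370 + \left(-25 + \left(55 - \frac{100}{136}\right)\right)\right) - 288498 = \left(-187370 + \left(-25 + \left(55 - \frac{25}{34}\right)\right)\right) - 288498 = \left(-187370 + \left(-25 + \frac{1845}{34}\right)\right) - 288498 = \left(-187370 + \frac{995}{34}\right) - 288498 = - \frac{6369585}{34} - 288498 = - \frac{16178517}{34}$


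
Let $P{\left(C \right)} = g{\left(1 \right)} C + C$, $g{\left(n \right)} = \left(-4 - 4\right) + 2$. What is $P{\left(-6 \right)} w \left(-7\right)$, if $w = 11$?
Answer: $-2310$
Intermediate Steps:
$g{\left(n \right)} = -6$ ($g{\left(n \right)} = -8 + 2 = -6$)
$P{\left(C \right)} = - 5 C$ ($P{\left(C \right)} = - 6 C + C = - 5 C$)
$P{\left(-6 \right)} w \left(-7\right) = \left(-5\right) \left(-6\right) 11 \left(-7\right) = 30 \cdot 11 \left(-7\right) = 330 \left(-7\right) = -2310$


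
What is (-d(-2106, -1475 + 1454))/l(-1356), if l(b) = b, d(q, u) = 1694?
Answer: 847/678 ≈ 1.2493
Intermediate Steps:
(-d(-2106, -1475 + 1454))/l(-1356) = -1*1694/(-1356) = -1694*(-1/1356) = 847/678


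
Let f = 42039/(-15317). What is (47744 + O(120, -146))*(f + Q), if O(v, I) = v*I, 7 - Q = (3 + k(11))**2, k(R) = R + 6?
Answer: -183206402880/15317 ≈ -1.1961e+7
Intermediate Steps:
k(R) = 6 + R
f = -42039/15317 (f = 42039*(-1/15317) = -42039/15317 ≈ -2.7446)
Q = -393 (Q = 7 - (3 + (6 + 11))**2 = 7 - (3 + 17)**2 = 7 - 1*20**2 = 7 - 1*400 = 7 - 400 = -393)
O(v, I) = I*v
(47744 + O(120, -146))*(f + Q) = (47744 - 146*120)*(-42039/15317 - 393) = (47744 - 17520)*(-6061620/15317) = 30224*(-6061620/15317) = -183206402880/15317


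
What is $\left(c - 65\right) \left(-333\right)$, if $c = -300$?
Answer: $121545$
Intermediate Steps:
$\left(c - 65\right) \left(-333\right) = \left(-300 - 65\right) \left(-333\right) = \left(-365\right) \left(-333\right) = 121545$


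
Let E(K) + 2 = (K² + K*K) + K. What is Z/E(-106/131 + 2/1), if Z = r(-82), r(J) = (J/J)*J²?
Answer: 57695282/17393 ≈ 3317.2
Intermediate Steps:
r(J) = J² (r(J) = 1*J² = J²)
E(K) = -2 + K + 2*K² (E(K) = -2 + ((K² + K*K) + K) = -2 + ((K² + K²) + K) = -2 + (2*K² + K) = -2 + (K + 2*K²) = -2 + K + 2*K²)
Z = 6724 (Z = (-82)² = 6724)
Z/E(-106/131 + 2/1) = 6724/(-2 + (-106/131 + 2/1) + 2*(-106/131 + 2/1)²) = 6724/(-2 + (-106*1/131 + 2*1) + 2*(-106*1/131 + 2*1)²) = 6724/(-2 + (-106/131 + 2) + 2*(-106/131 + 2)²) = 6724/(-2 + 156/131 + 2*(156/131)²) = 6724/(-2 + 156/131 + 2*(24336/17161)) = 6724/(-2 + 156/131 + 48672/17161) = 6724/(34786/17161) = 6724*(17161/34786) = 57695282/17393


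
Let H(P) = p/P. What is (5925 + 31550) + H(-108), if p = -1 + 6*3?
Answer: 4047283/108 ≈ 37475.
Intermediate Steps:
p = 17 (p = -1 + 18 = 17)
H(P) = 17/P
(5925 + 31550) + H(-108) = (5925 + 31550) + 17/(-108) = 37475 + 17*(-1/108) = 37475 - 17/108 = 4047283/108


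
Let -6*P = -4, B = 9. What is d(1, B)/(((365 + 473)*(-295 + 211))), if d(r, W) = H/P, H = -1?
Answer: 1/46928 ≈ 2.1309e-5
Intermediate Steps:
P = ⅔ (P = -⅙*(-4) = ⅔ ≈ 0.66667)
d(r, W) = -3/2 (d(r, W) = -1/⅔ = -1*3/2 = -3/2)
d(1, B)/(((365 + 473)*(-295 + 211))) = -3*1/((-295 + 211)*(365 + 473))/2 = -3/(2*(838*(-84))) = -3/2/(-70392) = -3/2*(-1/70392) = 1/46928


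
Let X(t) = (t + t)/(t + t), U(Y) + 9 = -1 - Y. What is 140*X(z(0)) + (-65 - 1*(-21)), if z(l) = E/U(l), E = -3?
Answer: 96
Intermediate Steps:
U(Y) = -10 - Y (U(Y) = -9 + (-1 - Y) = -10 - Y)
z(l) = -3/(-10 - l)
X(t) = 1 (X(t) = (2*t)/((2*t)) = (2*t)*(1/(2*t)) = 1)
140*X(z(0)) + (-65 - 1*(-21)) = 140*1 + (-65 - 1*(-21)) = 140 + (-65 + 21) = 140 - 44 = 96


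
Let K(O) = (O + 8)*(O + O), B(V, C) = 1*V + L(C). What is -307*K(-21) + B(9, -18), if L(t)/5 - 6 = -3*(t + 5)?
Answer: -167388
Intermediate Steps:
L(t) = -45 - 15*t (L(t) = 30 + 5*(-3*(t + 5)) = 30 + 5*(-3*(5 + t)) = 30 + 5*(-15 - 3*t) = 30 + (-75 - 15*t) = -45 - 15*t)
B(V, C) = -45 + V - 15*C (B(V, C) = 1*V + (-45 - 15*C) = V + (-45 - 15*C) = -45 + V - 15*C)
K(O) = 2*O*(8 + O) (K(O) = (8 + O)*(2*O) = 2*O*(8 + O))
-307*K(-21) + B(9, -18) = -614*(-21)*(8 - 21) + (-45 + 9 - 15*(-18)) = -614*(-21)*(-13) + (-45 + 9 + 270) = -307*546 + 234 = -167622 + 234 = -167388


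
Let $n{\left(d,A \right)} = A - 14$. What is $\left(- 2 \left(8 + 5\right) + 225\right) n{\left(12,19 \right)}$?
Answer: $995$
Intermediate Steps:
$n{\left(d,A \right)} = -14 + A$
$\left(- 2 \left(8 + 5\right) + 225\right) n{\left(12,19 \right)} = \left(- 2 \left(8 + 5\right) + 225\right) \left(-14 + 19\right) = \left(\left(-2\right) 13 + 225\right) 5 = \left(-26 + 225\right) 5 = 199 \cdot 5 = 995$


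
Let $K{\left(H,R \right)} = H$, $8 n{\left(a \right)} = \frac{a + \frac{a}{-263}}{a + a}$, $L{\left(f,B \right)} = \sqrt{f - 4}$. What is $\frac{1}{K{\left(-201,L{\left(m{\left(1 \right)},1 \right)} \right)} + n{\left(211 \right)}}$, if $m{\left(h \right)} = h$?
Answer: $- \frac{2104}{422773} \approx -0.0049767$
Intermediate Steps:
$L{\left(f,B \right)} = \sqrt{-4 + f}$
$n{\left(a \right)} = \frac{131}{2104}$ ($n{\left(a \right)} = \frac{\left(a + \frac{a}{-263}\right) \frac{1}{a + a}}{8} = \frac{\left(a + a \left(- \frac{1}{263}\right)\right) \frac{1}{2 a}}{8} = \frac{\left(a - \frac{a}{263}\right) \frac{1}{2 a}}{8} = \frac{\frac{262 a}{263} \frac{1}{2 a}}{8} = \frac{1}{8} \cdot \frac{131}{263} = \frac{131}{2104}$)
$\frac{1}{K{\left(-201,L{\left(m{\left(1 \right)},1 \right)} \right)} + n{\left(211 \right)}} = \frac{1}{-201 + \frac{131}{2104}} = \frac{1}{- \frac{422773}{2104}} = - \frac{2104}{422773}$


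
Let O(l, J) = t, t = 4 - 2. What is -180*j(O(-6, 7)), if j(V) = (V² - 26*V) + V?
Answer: 8280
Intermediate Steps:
t = 2
O(l, J) = 2
j(V) = V² - 25*V
-180*j(O(-6, 7)) = -360*(-25 + 2) = -360*(-23) = -180*(-46) = 8280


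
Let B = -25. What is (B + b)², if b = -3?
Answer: 784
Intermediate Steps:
(B + b)² = (-25 - 3)² = (-28)² = 784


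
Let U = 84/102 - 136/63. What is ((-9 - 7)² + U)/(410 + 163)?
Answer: 272746/613683 ≈ 0.44444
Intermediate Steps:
U = -1430/1071 (U = 84*(1/102) - 136*1/63 = 14/17 - 136/63 = -1430/1071 ≈ -1.3352)
((-9 - 7)² + U)/(410 + 163) = ((-9 - 7)² - 1430/1071)/(410 + 163) = ((-16)² - 1430/1071)/573 = (256 - 1430/1071)*(1/573) = (272746/1071)*(1/573) = 272746/613683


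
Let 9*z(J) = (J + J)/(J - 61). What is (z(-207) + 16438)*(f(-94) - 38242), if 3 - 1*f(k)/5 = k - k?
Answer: -84203186305/134 ≈ -6.2838e+8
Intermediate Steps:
z(J) = 2*J/(9*(-61 + J)) (z(J) = ((J + J)/(J - 61))/9 = ((2*J)/(-61 + J))/9 = (2*J/(-61 + J))/9 = 2*J/(9*(-61 + J)))
f(k) = 15 (f(k) = 15 - 5*(k - k) = 15 - 5*0 = 15 + 0 = 15)
(z(-207) + 16438)*(f(-94) - 38242) = ((2/9)*(-207)/(-61 - 207) + 16438)*(15 - 38242) = ((2/9)*(-207)/(-268) + 16438)*(-38227) = ((2/9)*(-207)*(-1/268) + 16438)*(-38227) = (23/134 + 16438)*(-38227) = (2202715/134)*(-38227) = -84203186305/134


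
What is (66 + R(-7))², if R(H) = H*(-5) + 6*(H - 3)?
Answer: 1681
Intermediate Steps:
R(H) = -18 + H (R(H) = -5*H + 6*(-3 + H) = -5*H + (-18 + 6*H) = -18 + H)
(66 + R(-7))² = (66 + (-18 - 7))² = (66 - 25)² = 41² = 1681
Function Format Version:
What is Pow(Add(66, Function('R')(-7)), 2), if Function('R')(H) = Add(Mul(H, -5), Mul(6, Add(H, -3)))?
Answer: 1681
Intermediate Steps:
Function('R')(H) = Add(-18, H) (Function('R')(H) = Add(Mul(-5, H), Mul(6, Add(-3, H))) = Add(Mul(-5, H), Add(-18, Mul(6, H))) = Add(-18, H))
Pow(Add(66, Function('R')(-7)), 2) = Pow(Add(66, Add(-18, -7)), 2) = Pow(Add(66, -25), 2) = Pow(41, 2) = 1681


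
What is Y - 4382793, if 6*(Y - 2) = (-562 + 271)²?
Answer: -8737355/2 ≈ -4.3687e+6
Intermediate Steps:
Y = 28231/2 (Y = 2 + (-562 + 271)²/6 = 2 + (⅙)*(-291)² = 2 + (⅙)*84681 = 2 + 28227/2 = 28231/2 ≈ 14116.)
Y - 4382793 = 28231/2 - 4382793 = -8737355/2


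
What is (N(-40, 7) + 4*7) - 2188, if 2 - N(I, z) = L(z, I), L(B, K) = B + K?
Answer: -2125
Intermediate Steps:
N(I, z) = 2 - I - z (N(I, z) = 2 - (z + I) = 2 - (I + z) = 2 + (-I - z) = 2 - I - z)
(N(-40, 7) + 4*7) - 2188 = ((2 - 1*(-40) - 1*7) + 4*7) - 2188 = ((2 + 40 - 7) + 28) - 2188 = (35 + 28) - 2188 = 63 - 2188 = -2125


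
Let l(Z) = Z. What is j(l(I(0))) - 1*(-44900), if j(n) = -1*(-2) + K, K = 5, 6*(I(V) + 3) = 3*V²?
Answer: 44907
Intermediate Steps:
I(V) = -3 + V²/2 (I(V) = -3 + (3*V²)/6 = -3 + V²/2)
j(n) = 7 (j(n) = -1*(-2) + 5 = 2 + 5 = 7)
j(l(I(0))) - 1*(-44900) = 7 - 1*(-44900) = 7 + 44900 = 44907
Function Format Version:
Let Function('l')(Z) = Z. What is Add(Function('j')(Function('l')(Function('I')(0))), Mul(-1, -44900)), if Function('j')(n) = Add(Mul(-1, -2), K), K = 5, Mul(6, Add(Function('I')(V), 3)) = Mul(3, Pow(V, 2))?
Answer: 44907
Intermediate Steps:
Function('I')(V) = Add(-3, Mul(Rational(1, 2), Pow(V, 2))) (Function('I')(V) = Add(-3, Mul(Rational(1, 6), Mul(3, Pow(V, 2)))) = Add(-3, Mul(Rational(1, 2), Pow(V, 2))))
Function('j')(n) = 7 (Function('j')(n) = Add(Mul(-1, -2), 5) = Add(2, 5) = 7)
Add(Function('j')(Function('l')(Function('I')(0))), Mul(-1, -44900)) = Add(7, Mul(-1, -44900)) = Add(7, 44900) = 44907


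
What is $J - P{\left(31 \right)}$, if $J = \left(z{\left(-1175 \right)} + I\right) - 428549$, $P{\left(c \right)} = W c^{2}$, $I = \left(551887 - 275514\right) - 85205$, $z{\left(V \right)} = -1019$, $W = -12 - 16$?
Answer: $-211492$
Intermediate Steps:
$W = -28$ ($W = -12 - 16 = -28$)
$I = 191168$ ($I = 276373 - 85205 = 191168$)
$P{\left(c \right)} = - 28 c^{2}$
$J = -238400$ ($J = \left(-1019 + 191168\right) - 428549 = 190149 - 428549 = -238400$)
$J - P{\left(31 \right)} = -238400 - - 28 \cdot 31^{2} = -238400 - \left(-28\right) 961 = -238400 - -26908 = -238400 + 26908 = -211492$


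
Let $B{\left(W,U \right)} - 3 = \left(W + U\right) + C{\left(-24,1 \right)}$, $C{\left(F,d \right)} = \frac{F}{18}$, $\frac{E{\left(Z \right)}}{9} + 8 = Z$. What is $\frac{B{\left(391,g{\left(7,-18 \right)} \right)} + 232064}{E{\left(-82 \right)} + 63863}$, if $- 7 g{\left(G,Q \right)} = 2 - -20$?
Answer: $\frac{4881524}{1324113} \approx 3.6866$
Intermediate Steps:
$E{\left(Z \right)} = -72 + 9 Z$
$g{\left(G,Q \right)} = - \frac{22}{7}$ ($g{\left(G,Q \right)} = - \frac{2 - -20}{7} = - \frac{2 + 20}{7} = \left(- \frac{1}{7}\right) 22 = - \frac{22}{7}$)
$C{\left(F,d \right)} = \frac{F}{18}$ ($C{\left(F,d \right)} = F \frac{1}{18} = \frac{F}{18}$)
$B{\left(W,U \right)} = \frac{5}{3} + U + W$ ($B{\left(W,U \right)} = 3 + \left(\left(W + U\right) + \frac{1}{18} \left(-24\right)\right) = 3 - \left(\frac{4}{3} - U - W\right) = 3 + \left(- \frac{4}{3} + U + W\right) = \frac{5}{3} + U + W$)
$\frac{B{\left(391,g{\left(7,-18 \right)} \right)} + 232064}{E{\left(-82 \right)} + 63863} = \frac{\left(\frac{5}{3} - \frac{22}{7} + 391\right) + 232064}{\left(-72 + 9 \left(-82\right)\right) + 63863} = \frac{\frac{8180}{21} + 232064}{\left(-72 - 738\right) + 63863} = \frac{4881524}{21 \left(-810 + 63863\right)} = \frac{4881524}{21 \cdot 63053} = \frac{4881524}{21} \cdot \frac{1}{63053} = \frac{4881524}{1324113}$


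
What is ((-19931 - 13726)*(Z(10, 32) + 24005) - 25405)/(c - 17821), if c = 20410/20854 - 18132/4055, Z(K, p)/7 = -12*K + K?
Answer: 16533028881006500/376823012637 ≈ 43875.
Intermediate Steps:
Z(K, p) = -77*K (Z(K, p) = 7*(-12*K + K) = 7*(-11*K) = -77*K)
c = -147681089/42281485 (c = 20410*(1/20854) - 18132*1/4055 = 10205/10427 - 18132/4055 = -147681089/42281485 ≈ -3.4928)
((-19931 - 13726)*(Z(10, 32) + 24005) - 25405)/(c - 17821) = ((-19931 - 13726)*(-77*10 + 24005) - 25405)/(-147681089/42281485 - 17821) = (-33657*(-770 + 24005) - 25405)/(-753646025274/42281485) = (-33657*23235 - 25405)*(-42281485/753646025274) = (-782020395 - 25405)*(-42281485/753646025274) = -782045800*(-42281485/753646025274) = 16533028881006500/376823012637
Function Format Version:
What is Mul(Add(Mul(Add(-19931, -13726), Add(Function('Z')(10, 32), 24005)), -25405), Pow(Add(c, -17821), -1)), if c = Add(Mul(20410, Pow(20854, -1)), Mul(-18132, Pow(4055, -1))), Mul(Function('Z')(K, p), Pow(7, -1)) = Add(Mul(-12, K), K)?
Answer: Rational(16533028881006500, 376823012637) ≈ 43875.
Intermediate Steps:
Function('Z')(K, p) = Mul(-77, K) (Function('Z')(K, p) = Mul(7, Add(Mul(-12, K), K)) = Mul(7, Mul(-11, K)) = Mul(-77, K))
c = Rational(-147681089, 42281485) (c = Add(Mul(20410, Rational(1, 20854)), Mul(-18132, Rational(1, 4055))) = Add(Rational(10205, 10427), Rational(-18132, 4055)) = Rational(-147681089, 42281485) ≈ -3.4928)
Mul(Add(Mul(Add(-19931, -13726), Add(Function('Z')(10, 32), 24005)), -25405), Pow(Add(c, -17821), -1)) = Mul(Add(Mul(Add(-19931, -13726), Add(Mul(-77, 10), 24005)), -25405), Pow(Add(Rational(-147681089, 42281485), -17821), -1)) = Mul(Add(Mul(-33657, Add(-770, 24005)), -25405), Pow(Rational(-753646025274, 42281485), -1)) = Mul(Add(Mul(-33657, 23235), -25405), Rational(-42281485, 753646025274)) = Mul(Add(-782020395, -25405), Rational(-42281485, 753646025274)) = Mul(-782045800, Rational(-42281485, 753646025274)) = Rational(16533028881006500, 376823012637)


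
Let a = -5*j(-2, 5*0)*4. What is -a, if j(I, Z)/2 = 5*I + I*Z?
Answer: -400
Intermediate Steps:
j(I, Z) = 10*I + 2*I*Z (j(I, Z) = 2*(5*I + I*Z) = 10*I + 2*I*Z)
a = 400 (a = -10*(-2)*(5 + 5*0)*4 = -10*(-2)*(5 + 0)*4 = -10*(-2)*5*4 = -5*(-20)*4 = 100*4 = 400)
-a = -1*400 = -400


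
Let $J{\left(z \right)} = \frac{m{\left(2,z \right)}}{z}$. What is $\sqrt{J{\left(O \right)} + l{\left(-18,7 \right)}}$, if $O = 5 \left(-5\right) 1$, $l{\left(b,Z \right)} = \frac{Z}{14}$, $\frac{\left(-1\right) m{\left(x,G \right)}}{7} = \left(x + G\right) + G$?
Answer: $\frac{i \sqrt{1294}}{10} \approx 3.5972 i$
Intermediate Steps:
$m{\left(x,G \right)} = - 14 G - 7 x$ ($m{\left(x,G \right)} = - 7 \left(\left(x + G\right) + G\right) = - 7 \left(\left(G + x\right) + G\right) = - 7 \left(x + 2 G\right) = - 14 G - 7 x$)
$l{\left(b,Z \right)} = \frac{Z}{14}$ ($l{\left(b,Z \right)} = Z \frac{1}{14} = \frac{Z}{14}$)
$O = -25$ ($O = \left(-25\right) 1 = -25$)
$J{\left(z \right)} = \frac{-14 - 14 z}{z}$ ($J{\left(z \right)} = \frac{- 14 z - 14}{z} = \frac{-14 - 14 z}{z}$)
$\sqrt{J{\left(O \right)} + l{\left(-18,7 \right)}} = \sqrt{\left(-14 - \frac{14}{-25}\right) + \frac{1}{14} \cdot 7} = \sqrt{\left(-14 - - \frac{14}{25}\right) + \frac{1}{2}} = \sqrt{\left(-14 + \frac{14}{25}\right) + \frac{1}{2}} = \sqrt{- \frac{336}{25} + \frac{1}{2}} = \sqrt{- \frac{647}{50}} = \frac{i \sqrt{1294}}{10}$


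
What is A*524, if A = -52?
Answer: -27248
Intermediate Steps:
A*524 = -52*524 = -27248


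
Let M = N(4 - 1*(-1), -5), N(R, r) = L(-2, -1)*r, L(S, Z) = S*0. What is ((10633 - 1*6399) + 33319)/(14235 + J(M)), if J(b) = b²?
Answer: 37553/14235 ≈ 2.6381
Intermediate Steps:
L(S, Z) = 0
N(R, r) = 0 (N(R, r) = 0*r = 0)
M = 0
((10633 - 1*6399) + 33319)/(14235 + J(M)) = ((10633 - 1*6399) + 33319)/(14235 + 0²) = ((10633 - 6399) + 33319)/(14235 + 0) = (4234 + 33319)/14235 = 37553*(1/14235) = 37553/14235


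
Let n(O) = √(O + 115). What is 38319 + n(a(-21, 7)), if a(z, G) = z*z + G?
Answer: 38319 + √563 ≈ 38343.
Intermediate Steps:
a(z, G) = G + z² (a(z, G) = z² + G = G + z²)
n(O) = √(115 + O)
38319 + n(a(-21, 7)) = 38319 + √(115 + (7 + (-21)²)) = 38319 + √(115 + (7 + 441)) = 38319 + √(115 + 448) = 38319 + √563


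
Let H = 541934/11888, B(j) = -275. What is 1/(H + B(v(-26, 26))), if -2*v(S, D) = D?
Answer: -5944/1363633 ≈ -0.0043589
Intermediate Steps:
v(S, D) = -D/2
H = 270967/5944 (H = 541934*(1/11888) = 270967/5944 ≈ 45.587)
1/(H + B(v(-26, 26))) = 1/(270967/5944 - 275) = 1/(-1363633/5944) = -5944/1363633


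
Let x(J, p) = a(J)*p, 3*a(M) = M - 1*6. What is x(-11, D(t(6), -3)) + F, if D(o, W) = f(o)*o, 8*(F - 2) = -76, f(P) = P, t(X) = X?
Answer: -423/2 ≈ -211.50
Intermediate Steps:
a(M) = -2 + M/3 (a(M) = (M - 1*6)/3 = (M - 6)/3 = (-6 + M)/3 = -2 + M/3)
F = -15/2 (F = 2 + (⅛)*(-76) = 2 - 19/2 = -15/2 ≈ -7.5000)
D(o, W) = o² (D(o, W) = o*o = o²)
x(J, p) = p*(-2 + J/3) (x(J, p) = (-2 + J/3)*p = p*(-2 + J/3))
x(-11, D(t(6), -3)) + F = (⅓)*6²*(-6 - 11) - 15/2 = (⅓)*36*(-17) - 15/2 = -204 - 15/2 = -423/2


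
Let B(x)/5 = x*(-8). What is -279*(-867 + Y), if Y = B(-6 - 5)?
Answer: 119133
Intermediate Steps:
B(x) = -40*x (B(x) = 5*(x*(-8)) = 5*(-8*x) = -40*x)
Y = 440 (Y = -40*(-6 - 5) = -40*(-11) = 440)
-279*(-867 + Y) = -279*(-867 + 440) = -279*(-427) = 119133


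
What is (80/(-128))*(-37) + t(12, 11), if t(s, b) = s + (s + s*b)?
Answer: 1433/8 ≈ 179.13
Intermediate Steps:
t(s, b) = 2*s + b*s (t(s, b) = s + (s + b*s) = 2*s + b*s)
(80/(-128))*(-37) + t(12, 11) = (80/(-128))*(-37) + 12*(2 + 11) = (80*(-1/128))*(-37) + 12*13 = -5/8*(-37) + 156 = 185/8 + 156 = 1433/8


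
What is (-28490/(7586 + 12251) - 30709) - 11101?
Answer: -829413460/19837 ≈ -41811.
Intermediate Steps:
(-28490/(7586 + 12251) - 30709) - 11101 = (-28490/19837 - 30709) - 11101 = -609202923/19837 - 11101 = -829413460/19837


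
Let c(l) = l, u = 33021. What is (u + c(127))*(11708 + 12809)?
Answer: 812689516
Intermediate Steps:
(u + c(127))*(11708 + 12809) = (33021 + 127)*(11708 + 12809) = 33148*24517 = 812689516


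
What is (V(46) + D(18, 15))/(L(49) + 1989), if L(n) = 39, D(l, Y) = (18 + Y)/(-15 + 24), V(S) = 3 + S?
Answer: 79/3042 ≈ 0.025970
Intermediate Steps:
D(l, Y) = 2 + Y/9 (D(l, Y) = (18 + Y)/9 = (18 + Y)*(⅑) = 2 + Y/9)
(V(46) + D(18, 15))/(L(49) + 1989) = ((3 + 46) + (2 + (⅑)*15))/(39 + 1989) = (49 + (2 + 5/3))/2028 = (49 + 11/3)*(1/2028) = (158/3)*(1/2028) = 79/3042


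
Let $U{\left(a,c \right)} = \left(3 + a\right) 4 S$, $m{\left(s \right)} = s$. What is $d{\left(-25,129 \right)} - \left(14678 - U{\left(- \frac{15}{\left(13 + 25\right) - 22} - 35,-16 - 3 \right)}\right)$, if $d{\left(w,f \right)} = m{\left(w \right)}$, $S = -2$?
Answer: $- \frac{28879}{2} \approx -14440.0$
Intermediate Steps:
$d{\left(w,f \right)} = w$
$U{\left(a,c \right)} = -24 - 8 a$ ($U{\left(a,c \right)} = \left(3 + a\right) 4 \left(-2\right) = \left(3 + a\right) \left(-8\right) = -24 - 8 a$)
$d{\left(-25,129 \right)} - \left(14678 - U{\left(- \frac{15}{\left(13 + 25\right) - 22} - 35,-16 - 3 \right)}\right) = -25 - \left(14678 - \left(-24 - 8 \left(- \frac{15}{\left(13 + 25\right) - 22} - 35\right)\right)\right) = -25 - \left(14678 - \left(-24 - 8 \left(- \frac{15}{38 - 22} - 35\right)\right)\right) = -25 - \left(14678 - \left(-24 - 8 \left(- \frac{15}{16} - 35\right)\right)\right) = -25 - \left(14678 - \left(-24 - - \frac{575}{2}\right)\right) = -25 - \left(14678 - \left(-24 + \frac{575}{2}\right)\right) = -25 - \left(14678 - \frac{527}{2}\right) = -25 - \frac{28829}{2} = - \frac{28879}{2}$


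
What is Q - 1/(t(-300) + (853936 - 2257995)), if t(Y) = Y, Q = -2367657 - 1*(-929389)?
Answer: -2019844610211/1404359 ≈ -1.4383e+6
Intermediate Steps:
Q = -1438268 (Q = -2367657 + 929389 = -1438268)
Q - 1/(t(-300) + (853936 - 2257995)) = -1438268 - 1/(-300 + (853936 - 2257995)) = -1438268 - 1/(-300 - 1404059) = -1438268 - 1/(-1404359) = -1438268 - 1*(-1/1404359) = -1438268 + 1/1404359 = -2019844610211/1404359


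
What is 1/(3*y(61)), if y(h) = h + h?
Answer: 1/366 ≈ 0.0027322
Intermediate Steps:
y(h) = 2*h
1/(3*y(61)) = 1/(3*(2*61)) = 1/(3*122) = 1/366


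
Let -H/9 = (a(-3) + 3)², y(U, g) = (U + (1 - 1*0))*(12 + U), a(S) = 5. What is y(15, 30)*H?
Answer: -248832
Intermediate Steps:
y(U, g) = (1 + U)*(12 + U) (y(U, g) = (U + (1 + 0))*(12 + U) = (U + 1)*(12 + U) = (1 + U)*(12 + U))
H = -576 (H = -9*(5 + 3)² = -9*8² = -9*64 = -576)
y(15, 30)*H = (12 + 15² + 13*15)*(-576) = (12 + 225 + 195)*(-576) = 432*(-576) = -248832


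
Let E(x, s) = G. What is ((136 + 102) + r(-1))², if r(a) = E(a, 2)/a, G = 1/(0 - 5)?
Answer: 1418481/25 ≈ 56739.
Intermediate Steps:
G = -⅕ (G = 1/(-5) = -⅕ ≈ -0.20000)
E(x, s) = -⅕
r(a) = -1/(5*a)
((136 + 102) + r(-1))² = ((136 + 102) - ⅕/(-1))² = (238 - ⅕*(-1))² = (238 + ⅕)² = (1191/5)² = 1418481/25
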